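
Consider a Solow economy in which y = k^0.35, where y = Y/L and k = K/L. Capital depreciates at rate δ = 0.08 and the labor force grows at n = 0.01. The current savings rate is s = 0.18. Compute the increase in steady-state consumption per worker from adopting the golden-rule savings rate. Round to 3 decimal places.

Break-even investment rate: n + δ = 0.01 + 0.08 = 0.09.
Current steady state (s = 0.18): k* = (0.18/0.09)^(1/0.65) ≈ 2.9048, y* = 2.9048^0.35 ≈ 1.4524, c* = (1−0.18)·1.4524 ≈ 1.1910.
Golden rule sets MPK = n+δ: 0.35·k^(0.35−1) = 0.09, so k_gold = (0.35/0.09)^(1/0.65) ≈ 8.0802.
y_gold = 8.0802^0.35 ≈ 2.0778, c_gold = y_gold − 0.09·k_gold ≈ 1.3506.
Gain: Δc = 1.3506 − 1.1910 ≈ 0.1596.

Δc ≈ 0.160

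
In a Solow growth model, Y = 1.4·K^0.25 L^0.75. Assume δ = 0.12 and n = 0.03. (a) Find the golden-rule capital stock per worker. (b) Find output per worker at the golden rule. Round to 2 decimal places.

Break-even investment rate: n + δ = 0.03 + 0.12 = 0.15.
Setting f'(k) = n+δ gives 0.25·1.4·k^(0.25−1) = 0.15, hence k_gold = (0.25·1.4/0.15)^(1/0.75) ≈ 3.0948.
y_gold = 1.4·3.0948^0.25 ≈ 1.8569.

(a) k_gold ≈ 3.09; (b) y_gold ≈ 1.86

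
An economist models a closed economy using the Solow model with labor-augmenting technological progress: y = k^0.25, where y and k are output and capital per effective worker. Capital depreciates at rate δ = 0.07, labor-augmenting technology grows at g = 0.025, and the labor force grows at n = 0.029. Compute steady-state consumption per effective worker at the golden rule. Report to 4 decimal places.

Capital per effective worker breaks even when investment replaces (n + g + δ)·k; here n + g + δ = 0.124.
Golden rule sets MPK = n+g+δ: 0.25·k^(0.25−1) = 0.124, so k_gold = (0.25/0.124)^(1/0.75) ≈ 2.5470.
y_gold = 2.5470^0.25 ≈ 1.2633.
c_gold = y_gold − (n+g+δ)·k_gold = 1.2633 − 0.124·2.5470 ≈ 0.9475.

c_gold ≈ 0.9475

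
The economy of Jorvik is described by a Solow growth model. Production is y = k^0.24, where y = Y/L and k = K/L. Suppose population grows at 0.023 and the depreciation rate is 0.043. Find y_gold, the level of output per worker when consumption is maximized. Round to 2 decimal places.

n + δ = 0.023 + 0.043 = 0.066.
Maximizing c = f(k) − (n+δ)·k gives f'(k) = n+δ, i.e. 0.24·k^(0.24−1) = 0.066, so k_gold = (0.24/0.066)^(1/0.76) ≈ 5.4666.
Output: y_gold = k_gold^0.24 = 5.4666^0.24 ≈ 1.5033.

y_gold ≈ 1.50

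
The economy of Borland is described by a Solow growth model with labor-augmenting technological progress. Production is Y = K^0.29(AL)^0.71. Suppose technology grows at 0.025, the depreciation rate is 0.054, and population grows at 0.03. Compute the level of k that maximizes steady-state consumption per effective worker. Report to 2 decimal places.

k_gold ≈ 3.97

Capital per effective worker breaks even when investment replaces (n + g + δ)·k; here n + g + δ = 0.109.
Setting f'(k) = n+g+δ gives 0.29·k^(0.29−1) = 0.109, hence k_gold = (0.29/0.109)^(1/0.71) ≈ 3.9678.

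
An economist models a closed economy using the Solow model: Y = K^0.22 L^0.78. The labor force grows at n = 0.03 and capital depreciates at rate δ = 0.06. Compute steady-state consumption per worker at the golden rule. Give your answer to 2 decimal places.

n + δ = 0.03 + 0.06 = 0.09.
Setting f'(k) = n+δ gives 0.22·k^(0.22−1) = 0.09, hence k_gold = (0.22/0.09)^(1/0.78) ≈ 3.1453.
y_gold = 3.1453^0.22 ≈ 1.2867.
c_gold = y_gold − (n+δ)·k_gold = 1.2867 − 0.09·3.1453 ≈ 1.0036.

c_gold ≈ 1.00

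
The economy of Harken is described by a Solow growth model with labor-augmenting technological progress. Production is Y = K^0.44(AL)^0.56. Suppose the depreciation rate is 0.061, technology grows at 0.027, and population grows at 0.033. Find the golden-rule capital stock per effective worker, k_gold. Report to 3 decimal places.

k_gold ≈ 10.027

The effective depreciation rate is n + g + δ = 0.033 + 0.027 + 0.061 = 0.121.
Golden rule sets MPK = n+g+δ: 0.44·k^(0.44−1) = 0.121, so k_gold = (0.44/0.121)^(1/0.56) ≈ 10.0275.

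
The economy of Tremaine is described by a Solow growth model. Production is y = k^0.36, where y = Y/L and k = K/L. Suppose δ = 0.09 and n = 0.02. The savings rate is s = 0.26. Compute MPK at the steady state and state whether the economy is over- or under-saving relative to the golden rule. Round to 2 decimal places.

Capital per worker breaks even when investment replaces (n + δ)·k; here n + δ = 0.11.
Steady-state k*: s·k^0.36 = 0.11·k gives k* = (0.26/0.11)^(1/0.64) ≈ 3.8346.
MPK = 0.36·3.8346^(-0.64) ≈ 0.1523.
MPK > n+δ = 0.11, so the economy is dynamically efficient (under-saving).

under-saving; MPK ≈ 0.15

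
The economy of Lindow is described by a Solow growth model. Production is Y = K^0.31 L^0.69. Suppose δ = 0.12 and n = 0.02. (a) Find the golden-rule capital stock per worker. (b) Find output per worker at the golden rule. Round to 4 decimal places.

n + δ = 0.02 + 0.12 = 0.14.
Golden rule sets MPK = n+δ: 0.31·k^(0.31−1) = 0.14, so k_gold = (0.31/0.14)^(1/0.69) ≈ 3.1647.
y_gold = 3.1647^0.31 ≈ 1.4292.

(a) k_gold ≈ 3.1647; (b) y_gold ≈ 1.4292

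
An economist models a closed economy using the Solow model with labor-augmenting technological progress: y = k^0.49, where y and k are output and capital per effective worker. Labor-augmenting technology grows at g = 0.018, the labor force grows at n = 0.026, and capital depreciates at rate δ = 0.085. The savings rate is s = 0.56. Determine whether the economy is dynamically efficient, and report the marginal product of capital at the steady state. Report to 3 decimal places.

dynamically inefficient; MPK ≈ 0.113

n + g + δ = 0.026 + 0.018 + 0.085 = 0.129.
Steady-state k*: s·k^0.49 = 0.129·k gives k* = (0.56/0.129)^(1/0.51) ≈ 17.7907.
MPK = 0.49·17.7907^(-0.51) ≈ 0.1129.
MPK < n+g+δ = 0.129, so the economy is dynamically inefficient (over-saving).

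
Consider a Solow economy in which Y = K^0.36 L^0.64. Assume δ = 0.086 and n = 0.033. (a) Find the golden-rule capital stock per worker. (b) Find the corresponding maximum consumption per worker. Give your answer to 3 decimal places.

(a) k_gold ≈ 5.639; (b) c_gold ≈ 1.193

n + δ = 0.033 + 0.086 = 0.119.
Golden rule sets MPK = n+δ: 0.36·k^(0.36−1) = 0.119, so k_gold = (0.36/0.119)^(1/0.64) ≈ 5.6387.
y_gold = 5.6387^0.36 ≈ 1.8639; c_gold = y_gold − 0.119·k_gold ≈ 1.1929.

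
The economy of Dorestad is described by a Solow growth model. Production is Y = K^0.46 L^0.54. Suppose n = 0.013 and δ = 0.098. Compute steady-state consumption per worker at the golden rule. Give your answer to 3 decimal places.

Capital per worker breaks even when investment replaces (n + δ)·k; here n + δ = 0.111.
Golden rule sets MPK = n+δ: 0.46·k^(0.46−1) = 0.111, so k_gold = (0.46/0.111)^(1/0.54) ≈ 13.9123.
y_gold = 13.9123^0.46 ≈ 3.3571.
c_gold = y_gold − (n+δ)·k_gold = 3.3571 − 0.111·13.9123 ≈ 1.8128.

c_gold ≈ 1.813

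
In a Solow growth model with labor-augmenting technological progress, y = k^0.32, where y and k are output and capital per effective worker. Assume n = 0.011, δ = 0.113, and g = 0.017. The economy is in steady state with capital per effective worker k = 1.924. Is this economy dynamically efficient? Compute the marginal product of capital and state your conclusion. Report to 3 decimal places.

dynamically efficient; MPK ≈ 0.205

n + g + δ = 0.011 + 0.017 + 0.113 = 0.141.
MPK = 0.32·k^(0.32−1) = 0.32·1.924^(-0.68) ≈ 0.2051.
MPK > 0.141, so the economy is dynamically efficient (under-saving).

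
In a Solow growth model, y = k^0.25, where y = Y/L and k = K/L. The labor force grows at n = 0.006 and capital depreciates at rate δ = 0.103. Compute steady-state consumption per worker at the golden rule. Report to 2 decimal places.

c_gold ≈ 0.99

n + δ = 0.006 + 0.103 = 0.109.
Maximizing c = f(k) − (n+δ)·k gives f'(k) = n+δ, i.e. 0.25·k^(0.25−1) = 0.109, so k_gold = (0.25/0.109)^(1/0.75) ≈ 3.0247.
y_gold = 3.0247^0.25 ≈ 1.3188.
c_gold = y_gold − (n+δ)·k_gold = 1.3188 − 0.109·3.0247 ≈ 0.9891.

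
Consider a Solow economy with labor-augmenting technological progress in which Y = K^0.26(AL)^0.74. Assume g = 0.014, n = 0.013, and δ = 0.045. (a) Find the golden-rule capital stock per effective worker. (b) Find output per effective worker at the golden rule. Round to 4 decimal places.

Capital per effective worker breaks even when investment replaces (n + g + δ)·k; here n + g + δ = 0.072.
Setting f'(k) = n+g+δ gives 0.26·k^(0.26−1) = 0.072, hence k_gold = (0.26/0.072)^(1/0.74) ≈ 5.6698.
y_gold = 5.6698^0.26 ≈ 1.5701.

(a) k_gold ≈ 5.6698; (b) y_gold ≈ 1.5701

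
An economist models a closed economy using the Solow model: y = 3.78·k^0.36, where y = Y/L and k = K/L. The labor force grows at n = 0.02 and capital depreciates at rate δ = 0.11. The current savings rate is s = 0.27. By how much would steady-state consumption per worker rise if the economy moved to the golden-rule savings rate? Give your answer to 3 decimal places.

Δc ≈ 0.270

n + δ = 0.02 + 0.11 = 0.13.
Current steady state (s = 0.27): k* = (0.27·3.78/0.13)^(1/0.64) ≈ 25.0208, y* = 3.78·25.0208^0.36 ≈ 12.0470, c* = (1−0.27)·12.0470 ≈ 8.7943.
Maximizing c = f(k) − (n+δ)·k gives f'(k) = n+δ, i.e. 0.36·3.78·k^(0.36−1) = 0.13, so k_gold = (0.36·3.78/0.13)^(1/0.64) ≈ 39.2209.
y_gold = 3.78·39.2209^0.36 ≈ 14.1631, c_gold = y_gold − 0.13·k_gold ≈ 9.0644.
Gain: Δc = 9.0644 − 8.7943 ≈ 0.2700.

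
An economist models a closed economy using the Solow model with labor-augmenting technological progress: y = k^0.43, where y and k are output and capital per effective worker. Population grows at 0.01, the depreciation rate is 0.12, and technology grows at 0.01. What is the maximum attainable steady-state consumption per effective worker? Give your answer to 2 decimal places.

c_gold ≈ 1.33

Capital per effective worker breaks even when investment replaces (n + g + δ)·k; here n + g + δ = 0.14.
Maximizing c = f(k) − (n+g+δ)·k gives f'(k) = n+g+δ, i.e. 0.43·k^(0.43−1) = 0.14, so k_gold = (0.43/0.14)^(1/0.57) ≈ 7.1612.
y_gold = 7.1612^0.43 ≈ 2.3315.
c_gold = y_gold − (n+g+δ)·k_gold = 2.3315 − 0.14·7.1612 ≈ 1.3290.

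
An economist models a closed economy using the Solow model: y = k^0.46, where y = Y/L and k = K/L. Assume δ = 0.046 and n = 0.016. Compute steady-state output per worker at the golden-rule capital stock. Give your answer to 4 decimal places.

y_gold ≈ 5.5134

The effective depreciation rate is n + δ = 0.016 + 0.046 = 0.062.
Maximizing c = f(k) − (n+δ)·k gives f'(k) = n+δ, i.e. 0.46·k^(0.46−1) = 0.062, so k_gold = (0.46/0.062)^(1/0.54) ≈ 40.9062.
Output: y_gold = k_gold^0.46 = 40.9062^0.46 ≈ 5.5134.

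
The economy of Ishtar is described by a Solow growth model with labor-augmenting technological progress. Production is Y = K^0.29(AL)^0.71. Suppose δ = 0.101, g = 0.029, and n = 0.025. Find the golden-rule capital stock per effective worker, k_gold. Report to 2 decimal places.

The effective depreciation rate is n + g + δ = 0.025 + 0.029 + 0.101 = 0.155.
Maximizing c = f(k) − (n+g+δ)·k gives f'(k) = n+g+δ, i.e. 0.29·k^(0.29−1) = 0.155, so k_gold = (0.29/0.155)^(1/0.71) ≈ 2.4165.

k_gold ≈ 2.42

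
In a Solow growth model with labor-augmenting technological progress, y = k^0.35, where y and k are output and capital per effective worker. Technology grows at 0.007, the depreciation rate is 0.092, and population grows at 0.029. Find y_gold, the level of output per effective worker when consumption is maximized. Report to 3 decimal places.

y_gold ≈ 1.719

Capital per effective worker breaks even when investment replaces (n + g + δ)·k; here n + g + δ = 0.128.
At the golden rule the marginal product of capital equals n+g+δ: 0.35·k^(0.35−1) = 0.128. Solving, k_gold = (0.35/0.128)^(1/0.65) ≈ 4.6999.
Output: y_gold = k_gold^0.35 = 4.6999^0.35 ≈ 1.7188.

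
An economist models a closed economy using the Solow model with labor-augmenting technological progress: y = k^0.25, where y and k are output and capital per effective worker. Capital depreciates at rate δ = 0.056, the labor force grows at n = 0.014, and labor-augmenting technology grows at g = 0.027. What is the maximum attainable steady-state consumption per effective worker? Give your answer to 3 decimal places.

c_gold ≈ 1.028

Capital per effective worker breaks even when investment replaces (n + g + δ)·k; here n + g + δ = 0.097.
Maximizing c = f(k) − (n+g+δ)·k gives f'(k) = n+g+δ, i.e. 0.25·k^(0.25−1) = 0.097, so k_gold = (0.25/0.097)^(1/0.75) ≈ 3.5337.
y_gold = 3.5337^0.25 ≈ 1.3711.
c_gold = y_gold − (n+g+δ)·k_gold = 1.3711 − 0.097·3.5337 ≈ 1.0283.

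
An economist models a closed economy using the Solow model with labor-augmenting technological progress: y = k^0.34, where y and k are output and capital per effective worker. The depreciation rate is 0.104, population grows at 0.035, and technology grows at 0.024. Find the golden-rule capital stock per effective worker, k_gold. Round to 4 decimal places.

The effective depreciation rate is n + g + δ = 0.035 + 0.024 + 0.104 = 0.163.
At the golden rule the marginal product of capital equals n+g+δ: 0.34·k^(0.34−1) = 0.163. Solving, k_gold = (0.34/0.163)^(1/0.66) ≈ 3.0463.

k_gold ≈ 3.0463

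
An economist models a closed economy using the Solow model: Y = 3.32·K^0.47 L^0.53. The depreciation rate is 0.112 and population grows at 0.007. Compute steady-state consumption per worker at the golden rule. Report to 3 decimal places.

Break-even investment rate: n + δ = 0.007 + 0.112 = 0.119.
Setting f'(k) = n+δ gives 0.47·3.32·k^(0.47−1) = 0.119, hence k_gold = (0.47·3.32/0.119)^(1/0.53) ≈ 128.4834.
y_gold = 3.32·128.4834^0.47 ≈ 32.5309.
c_gold = y_gold − (n+δ)·k_gold = 32.5309 − 0.119·128.4834 ≈ 17.2414.

c_gold ≈ 17.241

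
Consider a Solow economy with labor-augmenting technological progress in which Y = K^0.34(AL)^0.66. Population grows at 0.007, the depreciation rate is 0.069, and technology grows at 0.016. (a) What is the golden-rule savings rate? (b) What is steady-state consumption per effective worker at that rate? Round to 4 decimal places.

The effective depreciation rate is n + g + δ = 0.007 + 0.016 + 0.069 = 0.092.
For Cobb-Douglas, s_gold equals capital's share: s_gold = 0.34.
At the golden rule the marginal product of capital equals n+g+δ: 0.34·k^(0.34−1) = 0.092. Solving, k_gold = (0.34/0.092)^(1/0.66) ≈ 7.2467.
y_gold = 7.2467^0.34 ≈ 1.9609; c_gold = (1−0.34)·y_gold ≈ 1.2942.

(a) s_gold = 0.3400; (b) c_gold ≈ 1.2942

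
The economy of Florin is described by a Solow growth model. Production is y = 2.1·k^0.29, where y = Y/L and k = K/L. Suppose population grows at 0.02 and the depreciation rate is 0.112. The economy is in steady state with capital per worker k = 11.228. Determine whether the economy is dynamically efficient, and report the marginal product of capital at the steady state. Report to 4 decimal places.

Capital per worker breaks even when investment replaces (n + δ)·k; here n + δ = 0.132.
MPK = 0.29·2.1·k^(0.29−1) = 0.29·2.1·11.228^(-0.71) ≈ 0.1094.
MPK < 0.132, so the economy is dynamically inefficient (over-saving).

dynamically inefficient; MPK ≈ 0.1094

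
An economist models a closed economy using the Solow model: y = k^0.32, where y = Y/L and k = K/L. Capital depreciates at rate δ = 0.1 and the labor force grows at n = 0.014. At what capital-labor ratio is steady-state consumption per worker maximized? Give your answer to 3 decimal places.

k_gold ≈ 4.562

Break-even investment rate: n + δ = 0.014 + 0.1 = 0.114.
At the golden rule the marginal product of capital equals n+δ: 0.32·k^(0.32−1) = 0.114. Solving, k_gold = (0.32/0.114)^(1/0.68) ≈ 4.5623.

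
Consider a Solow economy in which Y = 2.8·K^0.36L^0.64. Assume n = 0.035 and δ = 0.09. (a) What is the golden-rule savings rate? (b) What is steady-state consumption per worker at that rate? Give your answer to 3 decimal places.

Break-even investment rate: n + δ = 0.035 + 0.09 = 0.125.
For Cobb-Douglas, s_gold equals capital's share: s_gold = 0.36.
At the golden rule the marginal product of capital equals n+δ: 0.36·2.8·k^(0.36−1) = 0.125. Solving, k_gold = (0.36·2.8/0.125)^(1/0.64) ≈ 26.0907.
y_gold = 2.8·26.0907^0.36 ≈ 9.0593; c_gold = (1−0.36)·y_gold ≈ 5.7979.

(a) s_gold = 0.360; (b) c_gold ≈ 5.798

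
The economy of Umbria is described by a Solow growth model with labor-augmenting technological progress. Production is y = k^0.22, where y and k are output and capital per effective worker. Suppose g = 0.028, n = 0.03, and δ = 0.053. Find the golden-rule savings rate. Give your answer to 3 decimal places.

Break-even investment rate: n + g + δ = 0.03 + 0.028 + 0.053 = 0.111.
At the golden rule MPK = n+g+δ, and in any Cobb-Douglas steady state s = (n+g+δ)·k/y = MPK·k/y = capital's share 0.22.

s_gold = 0.220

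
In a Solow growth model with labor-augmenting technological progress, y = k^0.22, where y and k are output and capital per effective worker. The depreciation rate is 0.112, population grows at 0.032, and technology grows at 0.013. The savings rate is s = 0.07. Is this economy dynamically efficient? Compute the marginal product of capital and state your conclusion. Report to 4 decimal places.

dynamically efficient; MPK ≈ 0.4934

Break-even investment rate: n + g + δ = 0.032 + 0.013 + 0.112 = 0.157.
Steady-state k*: s·k^0.22 = 0.157·k gives k* = (0.07/0.157)^(1/0.78) ≈ 0.3550.
MPK = 0.22·0.3550^(-0.78) ≈ 0.4934.
MPK > n+g+δ = 0.157, so the economy is dynamically efficient (under-saving).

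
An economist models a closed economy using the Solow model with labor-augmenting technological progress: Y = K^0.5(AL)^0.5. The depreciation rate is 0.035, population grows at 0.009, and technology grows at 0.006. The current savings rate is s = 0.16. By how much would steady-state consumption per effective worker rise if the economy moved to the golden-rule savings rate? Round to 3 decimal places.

The effective depreciation rate is n + g + δ = 0.009 + 0.006 + 0.035 = 0.05.
Current steady state (s = 0.16): k* = (0.16/0.05)^(1/0.5) ≈ 10.2400, y* = 10.2400^0.5 ≈ 3.2000, c* = (1−0.16)·3.2000 ≈ 2.6880.
Setting f'(k) = n+g+δ gives 0.5·k^(0.5−1) = 0.05, hence k_gold = (0.5/0.05)^(1/0.5) ≈ 100.0000.
y_gold = 100.0000^0.5 ≈ 10.0000, c_gold = y_gold − 0.05·k_gold ≈ 5.0000.
Gain: Δc = 5.0000 − 2.6880 ≈ 2.3120.

Δc ≈ 2.312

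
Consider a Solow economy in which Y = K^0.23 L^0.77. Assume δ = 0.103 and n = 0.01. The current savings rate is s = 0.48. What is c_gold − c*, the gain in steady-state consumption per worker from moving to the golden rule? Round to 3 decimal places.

Δc ≈ 0.151

Capital per worker breaks even when investment replaces (n + δ)·k; here n + δ = 0.113.
Current steady state (s = 0.48): k* = (0.48/0.113)^(1/0.77) ≈ 6.5433, y* = 6.5433^0.23 ≈ 1.5404, c* = (1−0.48)·1.5404 ≈ 0.8010.
Maximizing c = f(k) − (n+δ)·k gives f'(k) = n+δ, i.e. 0.23·k^(0.23−1) = 0.113, so k_gold = (0.23/0.113)^(1/0.77) ≈ 2.5168.
y_gold = 2.5168^0.23 ≈ 1.2365, c_gold = y_gold − 0.113·k_gold ≈ 0.9521.
Gain: Δc = 0.9521 − 0.8010 ≈ 0.1511.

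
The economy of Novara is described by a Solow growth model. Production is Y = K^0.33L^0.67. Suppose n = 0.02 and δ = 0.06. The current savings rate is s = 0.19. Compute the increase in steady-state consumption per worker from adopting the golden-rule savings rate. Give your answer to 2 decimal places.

Δc ≈ 0.11

The effective depreciation rate is n + δ = 0.02 + 0.06 = 0.08.
Current steady state (s = 0.19): k* = (0.19/0.08)^(1/0.67) ≈ 3.6366, y* = 3.6366^0.33 ≈ 1.5312, c* = (1−0.19)·1.5312 ≈ 1.2403.
Setting f'(k) = n+δ gives 0.33·k^(0.33−1) = 0.08, hence k_gold = (0.33/0.08)^(1/0.67) ≈ 8.2898.
y_gold = 8.2898^0.33 ≈ 2.0096, c_gold = y_gold − 0.08·k_gold ≈ 1.3465.
Gain: Δc = 1.3465 − 1.2403 ≈ 0.1062.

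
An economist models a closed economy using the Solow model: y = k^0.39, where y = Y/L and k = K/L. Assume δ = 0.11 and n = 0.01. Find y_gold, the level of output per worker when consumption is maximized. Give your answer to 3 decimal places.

Break-even investment rate: n + δ = 0.01 + 0.11 = 0.12.
At the golden rule the marginal product of capital equals n+δ: 0.39·k^(0.39−1) = 0.12. Solving, k_gold = (0.39/0.12)^(1/0.61) ≈ 6.9048.
Output: y_gold = k_gold^0.39 = 6.9048^0.39 ≈ 2.1246.

y_gold ≈ 2.125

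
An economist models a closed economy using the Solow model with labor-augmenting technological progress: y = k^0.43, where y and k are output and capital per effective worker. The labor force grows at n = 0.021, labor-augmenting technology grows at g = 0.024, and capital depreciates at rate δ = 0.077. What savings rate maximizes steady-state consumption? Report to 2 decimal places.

s_gold = 0.43

Capital per effective worker breaks even when investment replaces (n + g + δ)·k; here n + g + δ = 0.122.
At the golden rule MPK = n+g+δ, and in any Cobb-Douglas steady state s = (n+g+δ)·k/y = MPK·k/y = capital's share 0.43.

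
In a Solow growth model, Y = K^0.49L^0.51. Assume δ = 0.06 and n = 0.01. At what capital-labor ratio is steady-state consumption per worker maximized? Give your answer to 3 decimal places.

k_gold ≈ 45.400

Capital per worker breaks even when investment replaces (n + δ)·k; here n + δ = 0.07.
Golden rule sets MPK = n+δ: 0.49·k^(0.49−1) = 0.07, so k_gold = (0.49/0.07)^(1/0.51) ≈ 45.3999.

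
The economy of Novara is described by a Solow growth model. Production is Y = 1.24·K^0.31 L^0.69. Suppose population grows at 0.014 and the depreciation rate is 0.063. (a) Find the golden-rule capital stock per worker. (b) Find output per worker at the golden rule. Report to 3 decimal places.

Capital per worker breaks even when investment replaces (n + δ)·k; here n + δ = 0.077.
Setting f'(k) = n+δ gives 0.31·1.24·k^(0.31−1) = 0.077, hence k_gold = (0.31·1.24/0.077)^(1/0.69) ≈ 10.2806.
y_gold = 1.24·10.2806^0.31 ≈ 2.5536.

(a) k_gold ≈ 10.281; (b) y_gold ≈ 2.554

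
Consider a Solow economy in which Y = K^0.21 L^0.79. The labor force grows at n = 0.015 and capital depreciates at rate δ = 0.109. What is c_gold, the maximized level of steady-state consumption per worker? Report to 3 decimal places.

c_gold ≈ 0.909

n + δ = 0.015 + 0.109 = 0.124.
Golden rule sets MPK = n+δ: 0.21·k^(0.21−1) = 0.124, so k_gold = (0.21/0.124)^(1/0.79) ≈ 1.9481.
y_gold = 1.9481^0.21 ≈ 1.1503.
c_gold = y_gold − (n+δ)·k_gold = 1.1503 − 0.124·1.9481 ≈ 0.9088.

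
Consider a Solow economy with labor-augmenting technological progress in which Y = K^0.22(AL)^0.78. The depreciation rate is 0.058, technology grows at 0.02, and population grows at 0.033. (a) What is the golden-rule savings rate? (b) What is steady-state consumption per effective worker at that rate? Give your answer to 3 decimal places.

(a) s_gold = 0.220; (b) c_gold ≈ 0.946

Capital per effective worker breaks even when investment replaces (n + g + δ)·k; here n + g + δ = 0.111.
For Cobb-Douglas, s_gold equals capital's share: s_gold = 0.22.
Golden rule sets MPK = n+g+δ: 0.22·k^(0.22−1) = 0.111, so k_gold = (0.22/0.111)^(1/0.78) ≈ 2.4038.
y_gold = 2.4038^0.22 ≈ 1.2128; c_gold = (1−0.22)·y_gold ≈ 0.9460.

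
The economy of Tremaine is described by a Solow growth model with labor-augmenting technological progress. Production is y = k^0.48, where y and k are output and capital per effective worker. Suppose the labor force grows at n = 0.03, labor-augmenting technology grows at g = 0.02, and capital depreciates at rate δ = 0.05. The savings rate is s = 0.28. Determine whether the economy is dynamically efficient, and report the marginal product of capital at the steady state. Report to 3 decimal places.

dynamically efficient; MPK ≈ 0.171

Break-even investment rate: n + g + δ = 0.03 + 0.02 + 0.05 = 0.1.
Steady-state k*: s·k^0.48 = 0.1·k gives k* = (0.28/0.1)^(1/0.52) ≈ 7.2430.
MPK = 0.48·7.2430^(-0.52) ≈ 0.1714.
MPK > n+g+δ = 0.1, so the economy is dynamically efficient (under-saving).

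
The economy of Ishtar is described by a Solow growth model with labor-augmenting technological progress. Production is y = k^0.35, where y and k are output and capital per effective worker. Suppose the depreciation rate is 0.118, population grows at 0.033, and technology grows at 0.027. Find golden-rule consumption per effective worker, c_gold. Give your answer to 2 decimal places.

c_gold ≈ 0.94

Break-even investment rate: n + g + δ = 0.033 + 0.027 + 0.118 = 0.178.
Golden rule sets MPK = n+g+δ: 0.35·k^(0.35−1) = 0.178, so k_gold = (0.35/0.178)^(1/0.65) ≈ 2.8299.
y_gold = 2.8299^0.35 ≈ 1.4392.
c_gold = y_gold − (n+g+δ)·k_gold = 1.4392 − 0.178·2.8299 ≈ 0.9355.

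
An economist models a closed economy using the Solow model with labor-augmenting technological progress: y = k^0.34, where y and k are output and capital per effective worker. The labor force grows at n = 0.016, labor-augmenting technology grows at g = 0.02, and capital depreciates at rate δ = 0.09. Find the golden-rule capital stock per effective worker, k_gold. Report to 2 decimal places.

Capital per effective worker breaks even when investment replaces (n + g + δ)·k; here n + g + δ = 0.126.
Setting f'(k) = n+g+δ gives 0.34·k^(0.34−1) = 0.126, hence k_gold = (0.34/0.126)^(1/0.66) ≈ 4.4998.

k_gold ≈ 4.50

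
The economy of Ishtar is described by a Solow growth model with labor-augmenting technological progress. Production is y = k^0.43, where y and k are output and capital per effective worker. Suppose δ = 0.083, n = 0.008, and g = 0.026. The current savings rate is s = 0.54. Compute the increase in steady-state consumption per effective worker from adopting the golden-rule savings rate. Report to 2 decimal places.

Δc ≈ 0.06

Capital per effective worker breaks even when investment replaces (n + g + δ)·k; here n + g + δ = 0.117.
Current steady state (s = 0.54): k* = (0.54/0.117)^(1/0.57) ≈ 14.6311, y* = 14.6311^0.43 ≈ 3.1701, c* = (1−0.54)·3.1701 ≈ 1.4582.
Maximizing c = f(k) − (n+g+δ)·k gives f'(k) = n+g+δ, i.e. 0.43·k^(0.43−1) = 0.117, so k_gold = (0.43/0.117)^(1/0.57) ≈ 9.8112.
y_gold = 9.8112^0.43 ≈ 2.6696, c_gold = y_gold − 0.117·k_gold ≈ 1.5217.
Gain: Δc = 1.5217 − 1.4582 ≈ 0.0634.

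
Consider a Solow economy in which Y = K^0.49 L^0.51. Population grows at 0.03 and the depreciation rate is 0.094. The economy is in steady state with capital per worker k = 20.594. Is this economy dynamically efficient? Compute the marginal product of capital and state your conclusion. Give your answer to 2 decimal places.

The effective depreciation rate is n + δ = 0.03 + 0.094 = 0.124.
MPK = 0.49·k^(0.49−1) = 0.49·20.594^(-0.51) ≈ 0.1048.
MPK < 0.124, so the economy is dynamically inefficient (over-saving).

dynamically inefficient; MPK ≈ 0.10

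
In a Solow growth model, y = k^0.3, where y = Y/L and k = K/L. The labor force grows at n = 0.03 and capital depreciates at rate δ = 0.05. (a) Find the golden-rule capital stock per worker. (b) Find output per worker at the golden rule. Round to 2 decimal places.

(a) k_gold ≈ 6.61; (b) y_gold ≈ 1.76

Break-even investment rate: n + δ = 0.03 + 0.05 = 0.08.
Maximizing c = f(k) − (n+δ)·k gives f'(k) = n+δ, i.e. 0.3·k^(0.3−1) = 0.08, so k_gold = (0.3/0.08)^(1/0.7) ≈ 6.6076.
y_gold = 6.6076^0.3 ≈ 1.7620.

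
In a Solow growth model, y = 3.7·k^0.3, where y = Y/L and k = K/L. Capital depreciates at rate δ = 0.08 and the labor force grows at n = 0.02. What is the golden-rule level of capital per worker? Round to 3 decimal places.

n + δ = 0.02 + 0.08 = 0.1.
Setting f'(k) = n+δ gives 0.3·3.7·k^(0.3−1) = 0.1, hence k_gold = (0.3·3.7/0.1)^(1/0.7) ≈ 31.1400.

k_gold ≈ 31.140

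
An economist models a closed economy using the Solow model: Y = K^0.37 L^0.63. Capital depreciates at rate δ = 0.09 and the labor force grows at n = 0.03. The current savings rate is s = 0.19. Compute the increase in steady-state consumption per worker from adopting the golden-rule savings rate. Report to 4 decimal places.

Δc ≈ 0.1596

Break-even investment rate: n + δ = 0.03 + 0.09 = 0.12.
Current steady state (s = 0.19): k* = (0.19/0.12)^(1/0.63) ≈ 2.0739, y* = 2.0739^0.37 ≈ 1.3098, c* = (1−0.19)·1.3098 ≈ 1.0609.
Setting f'(k) = n+δ gives 0.37·k^(0.37−1) = 0.12, hence k_gold = (0.37/0.12)^(1/0.63) ≈ 5.9734.
y_gold = 5.9734^0.37 ≈ 1.9373, c_gold = y_gold − 0.12·k_gold ≈ 1.2205.
Gain: Δc = 1.2205 − 1.0609 ≈ 0.1596.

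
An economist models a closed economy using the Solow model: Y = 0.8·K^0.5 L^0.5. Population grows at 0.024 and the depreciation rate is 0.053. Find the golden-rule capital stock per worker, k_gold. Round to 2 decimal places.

The effective depreciation rate is n + δ = 0.024 + 0.053 = 0.077.
Setting f'(k) = n+δ gives 0.5·0.8·k^(0.5−1) = 0.077, hence k_gold = (0.5·0.8/0.077)^(1/0.5) ≈ 26.9860.

k_gold ≈ 26.99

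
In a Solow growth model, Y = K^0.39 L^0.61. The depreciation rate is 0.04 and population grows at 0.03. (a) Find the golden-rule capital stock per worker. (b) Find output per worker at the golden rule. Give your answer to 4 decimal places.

(a) k_gold ≈ 16.7069; (b) y_gold ≈ 2.9987

The effective depreciation rate is n + δ = 0.03 + 0.04 = 0.07.
At the golden rule the marginal product of capital equals n+δ: 0.39·k^(0.39−1) = 0.07. Solving, k_gold = (0.39/0.07)^(1/0.61) ≈ 16.7069.
y_gold = 16.7069^0.39 ≈ 2.9987.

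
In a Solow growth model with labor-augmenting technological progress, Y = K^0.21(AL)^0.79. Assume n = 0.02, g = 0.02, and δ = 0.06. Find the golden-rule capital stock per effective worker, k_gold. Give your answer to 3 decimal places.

The effective depreciation rate is n + g + δ = 0.02 + 0.02 + 0.06 = 0.1.
Maximizing c = f(k) − (n+g+δ)·k gives f'(k) = n+g+δ, i.e. 0.21·k^(0.21−1) = 0.1, so k_gold = (0.21/0.1)^(1/0.79) ≈ 2.5578.

k_gold ≈ 2.558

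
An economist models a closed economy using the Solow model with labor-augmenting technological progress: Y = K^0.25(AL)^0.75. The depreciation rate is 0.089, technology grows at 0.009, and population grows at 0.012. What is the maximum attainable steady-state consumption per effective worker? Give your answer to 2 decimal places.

c_gold ≈ 0.99

n + g + δ = 0.012 + 0.009 + 0.089 = 0.11.
Golden rule sets MPK = n+g+δ: 0.25·k^(0.25−1) = 0.11, so k_gold = (0.25/0.11)^(1/0.75) ≈ 2.9881.
y_gold = 2.9881^0.25 ≈ 1.3148.
c_gold = y_gold − (n+g+δ)·k_gold = 1.3148 − 0.11·2.9881 ≈ 0.9861.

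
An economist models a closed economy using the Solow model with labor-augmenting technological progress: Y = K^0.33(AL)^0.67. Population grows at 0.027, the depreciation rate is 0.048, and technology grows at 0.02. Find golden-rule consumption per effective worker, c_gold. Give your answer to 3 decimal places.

c_gold ≈ 1.237

n + g + δ = 0.027 + 0.02 + 0.048 = 0.095.
Maximizing c = f(k) − (n+g+δ)·k gives f'(k) = n+g+δ, i.e. 0.33·k^(0.33−1) = 0.095, so k_gold = (0.33/0.095)^(1/0.67) ≈ 6.4143.
y_gold = 6.4143^0.33 ≈ 1.8465.
c_gold = y_gold − (n+g+δ)·k_gold = 1.8465 − 0.095·6.4143 ≈ 1.2372.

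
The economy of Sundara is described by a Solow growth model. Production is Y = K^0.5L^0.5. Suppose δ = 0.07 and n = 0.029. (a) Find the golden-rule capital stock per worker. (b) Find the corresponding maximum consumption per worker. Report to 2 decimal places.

Break-even investment rate: n + δ = 0.029 + 0.07 = 0.099.
Setting f'(k) = n+δ gives 0.5·k^(0.5−1) = 0.099, hence k_gold = (0.5/0.099)^(1/0.5) ≈ 25.5076.
y_gold = 25.5076^0.5 ≈ 5.0505; c_gold = y_gold − 0.099·k_gold ≈ 2.5253.

(a) k_gold ≈ 25.51; (b) c_gold ≈ 2.53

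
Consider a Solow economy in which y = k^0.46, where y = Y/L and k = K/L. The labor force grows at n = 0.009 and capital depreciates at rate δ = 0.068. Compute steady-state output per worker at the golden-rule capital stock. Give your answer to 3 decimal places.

y_gold ≈ 4.584

Break-even investment rate: n + δ = 0.009 + 0.068 = 0.077.
At the golden rule the marginal product of capital equals n+δ: 0.46·k^(0.46−1) = 0.077. Solving, k_gold = (0.46/0.077)^(1/0.54) ≈ 27.3862.
Output: y_gold = k_gold^0.46 = 27.3862^0.46 ≈ 4.5842.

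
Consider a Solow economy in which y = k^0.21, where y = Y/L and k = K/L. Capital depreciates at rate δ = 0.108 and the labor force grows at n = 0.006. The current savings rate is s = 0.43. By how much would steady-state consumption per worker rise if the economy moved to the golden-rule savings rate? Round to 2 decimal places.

Capital per worker breaks even when investment replaces (n + δ)·k; here n + δ = 0.114.
Current steady state (s = 0.43): k* = (0.43/0.114)^(1/0.79) ≈ 5.3682, y* = 5.3682^0.21 ≈ 1.4232, c* = (1−0.43)·1.4232 ≈ 0.8112.
At the golden rule the marginal product of capital equals n+δ: 0.21·k^(0.21−1) = 0.114. Solving, k_gold = (0.21/0.114)^(1/0.79) ≈ 2.1669.
y_gold = 2.1669^0.21 ≈ 1.1763, c_gold = y_gold − 0.114·k_gold ≈ 0.9293.
Gain: Δc = 0.9293 − 0.8112 ≈ 0.1181.

Δc ≈ 0.12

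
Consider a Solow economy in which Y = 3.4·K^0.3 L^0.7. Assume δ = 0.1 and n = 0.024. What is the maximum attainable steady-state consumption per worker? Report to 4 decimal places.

Capital per worker breaks even when investment replaces (n + δ)·k; here n + δ = 0.124.
Setting f'(k) = n+δ gives 0.3·3.4·k^(0.3−1) = 0.124, hence k_gold = (0.3·3.4/0.124)^(1/0.7) ≈ 20.2954.
y_gold = 3.4·20.2954^0.3 ≈ 8.3888.
c_gold = y_gold − (n+δ)·k_gold = 8.3888 − 0.124·20.2954 ≈ 5.8721.

c_gold ≈ 5.8721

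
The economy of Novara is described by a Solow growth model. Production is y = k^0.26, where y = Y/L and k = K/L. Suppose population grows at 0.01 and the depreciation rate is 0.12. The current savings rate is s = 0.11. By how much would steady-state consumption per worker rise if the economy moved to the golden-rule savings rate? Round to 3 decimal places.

Δc ≈ 0.105

n + δ = 0.01 + 0.12 = 0.13.
Current steady state (s = 0.11): k* = (0.11/0.13)^(1/0.74) ≈ 0.7979, y* = 0.7979^0.26 ≈ 0.9430, c* = (1−0.11)·0.9430 ≈ 0.8393.
Setting f'(k) = n+δ gives 0.26·k^(0.26−1) = 0.13, hence k_gold = (0.26/0.13)^(1/0.74) ≈ 2.5515.
y_gold = 2.5515^0.26 ≈ 1.2758, c_gold = y_gold − 0.13·k_gold ≈ 0.9441.
Gain: Δc = 0.9441 − 0.8393 ≈ 0.1048.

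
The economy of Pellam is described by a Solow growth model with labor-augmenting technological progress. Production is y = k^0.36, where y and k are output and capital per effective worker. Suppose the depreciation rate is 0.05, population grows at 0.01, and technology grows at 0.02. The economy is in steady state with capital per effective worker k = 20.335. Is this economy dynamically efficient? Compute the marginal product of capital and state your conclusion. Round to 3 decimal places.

Break-even investment rate: n + g + δ = 0.01 + 0.02 + 0.05 = 0.08.
MPK = 0.36·k^(0.36−1) = 0.36·20.335^(-0.64) ≈ 0.0524.
MPK < 0.08, so the economy is dynamically inefficient (over-saving).

dynamically inefficient; MPK ≈ 0.052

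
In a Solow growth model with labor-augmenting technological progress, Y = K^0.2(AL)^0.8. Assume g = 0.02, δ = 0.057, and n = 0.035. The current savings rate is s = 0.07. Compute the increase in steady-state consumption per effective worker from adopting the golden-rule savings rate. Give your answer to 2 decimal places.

Break-even investment rate: n + g + δ = 0.035 + 0.02 + 0.057 = 0.112.
Current steady state (s = 0.07): k* = (0.07/0.112)^(1/0.8) ≈ 0.5557, y* = 0.5557^0.2 ≈ 0.8891, c* = (1−0.07)·0.8891 ≈ 0.8269.
Setting f'(k) = n+g+δ gives 0.2·k^(0.2−1) = 0.112, hence k_gold = (0.2/0.112)^(1/0.8) ≈ 2.0643.
y_gold = 2.0643^0.2 ≈ 1.1560, c_gold = y_gold − 0.112·k_gold ≈ 0.9248.
Gain: Δc = 0.9248 − 0.8269 ≈ 0.0979.

Δc ≈ 0.10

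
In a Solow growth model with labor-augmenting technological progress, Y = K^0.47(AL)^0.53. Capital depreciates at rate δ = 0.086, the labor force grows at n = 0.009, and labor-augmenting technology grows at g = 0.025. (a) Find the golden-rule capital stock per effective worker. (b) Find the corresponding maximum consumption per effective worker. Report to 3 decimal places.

The effective depreciation rate is n + g + δ = 0.009 + 0.025 + 0.086 = 0.12.
Maximizing c = f(k) − (n+g+δ)·k gives f'(k) = n+g+δ, i.e. 0.47·k^(0.47−1) = 0.12, so k_gold = (0.47/0.12)^(1/0.53) ≈ 13.1435.
y_gold = 13.1435^0.47 ≈ 3.3558; c_gold = y_gold − 0.12·k_gold ≈ 1.7786.

(a) k_gold ≈ 13.143; (b) c_gold ≈ 1.779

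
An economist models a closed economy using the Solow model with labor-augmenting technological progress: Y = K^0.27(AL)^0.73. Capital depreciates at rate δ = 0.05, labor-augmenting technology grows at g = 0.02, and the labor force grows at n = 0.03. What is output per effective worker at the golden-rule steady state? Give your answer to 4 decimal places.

y_gold ≈ 1.4439

n + g + δ = 0.03 + 0.02 + 0.05 = 0.1.
Maximizing c = f(k) − (n+g+δ)·k gives f'(k) = n+g+δ, i.e. 0.27·k^(0.27−1) = 0.1, so k_gold = (0.27/0.1)^(1/0.73) ≈ 3.8986.
Output: y_gold = k_gold^0.27 = 3.8986^0.27 ≈ 1.4439.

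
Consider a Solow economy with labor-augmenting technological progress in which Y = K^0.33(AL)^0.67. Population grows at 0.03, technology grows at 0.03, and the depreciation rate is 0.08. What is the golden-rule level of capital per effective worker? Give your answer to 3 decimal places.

Capital per effective worker breaks even when investment replaces (n + g + δ)·k; here n + g + δ = 0.14.
Setting f'(k) = n+g+δ gives 0.33·k^(0.33−1) = 0.14, hence k_gold = (0.33/0.14)^(1/0.67) ≈ 3.5958.

k_gold ≈ 3.596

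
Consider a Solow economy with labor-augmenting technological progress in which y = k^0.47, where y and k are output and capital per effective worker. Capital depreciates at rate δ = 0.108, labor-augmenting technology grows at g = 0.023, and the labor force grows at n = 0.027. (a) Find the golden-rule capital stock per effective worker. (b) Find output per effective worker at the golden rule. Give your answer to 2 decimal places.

(a) k_gold ≈ 7.82; (b) y_gold ≈ 2.63

Break-even investment rate: n + g + δ = 0.027 + 0.023 + 0.108 = 0.158.
Setting f'(k) = n+g+δ gives 0.47·k^(0.47−1) = 0.158, hence k_gold = (0.47/0.158)^(1/0.53) ≈ 7.8214.
y_gold = 7.8214^0.47 ≈ 2.6293.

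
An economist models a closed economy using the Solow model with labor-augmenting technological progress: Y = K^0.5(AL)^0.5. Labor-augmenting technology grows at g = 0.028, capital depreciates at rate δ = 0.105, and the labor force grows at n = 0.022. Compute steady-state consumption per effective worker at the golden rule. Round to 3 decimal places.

Break-even investment rate: n + g + δ = 0.022 + 0.028 + 0.105 = 0.155.
Setting f'(k) = n+g+δ gives 0.5·k^(0.5−1) = 0.155, hence k_gold = (0.5/0.155)^(1/0.5) ≈ 10.4058.
y_gold = 10.4058^0.5 ≈ 3.2258.
c_gold = y_gold − (n+g+δ)·k_gold = 3.2258 − 0.155·10.4058 ≈ 1.6129.

c_gold ≈ 1.613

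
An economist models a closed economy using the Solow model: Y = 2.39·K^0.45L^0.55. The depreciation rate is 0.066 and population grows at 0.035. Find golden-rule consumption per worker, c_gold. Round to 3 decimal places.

The effective depreciation rate is n + δ = 0.035 + 0.066 = 0.101.
Golden rule sets MPK = n+δ: 0.45·2.39·k^(0.45−1) = 0.101, so k_gold = (0.45·2.39/0.101)^(1/0.55) ≈ 73.7562.
y_gold = 2.39·73.7562^0.45 ≈ 16.5542.
c_gold = y_gold − (n+δ)·k_gold = 16.5542 − 0.101·73.7562 ≈ 9.1048.

c_gold ≈ 9.105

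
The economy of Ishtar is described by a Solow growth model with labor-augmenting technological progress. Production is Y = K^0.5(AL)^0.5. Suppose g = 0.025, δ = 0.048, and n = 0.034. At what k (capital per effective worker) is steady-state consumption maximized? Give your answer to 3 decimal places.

k_gold ≈ 21.836

The effective depreciation rate is n + g + δ = 0.034 + 0.025 + 0.048 = 0.107.
Maximizing c = f(k) − (n+g+δ)·k gives f'(k) = n+g+δ, i.e. 0.5·k^(0.5−1) = 0.107, so k_gold = (0.5/0.107)^(1/0.5) ≈ 21.8360.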